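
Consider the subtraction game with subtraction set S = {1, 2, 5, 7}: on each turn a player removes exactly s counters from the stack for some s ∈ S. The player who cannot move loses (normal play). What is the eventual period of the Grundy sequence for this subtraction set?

n :  0  1  2  3  4  5  6  7  8  9 10 11 12 13 14
G :  0  1  2  0  1  2  0  1  2  0  1  2  0  1  2
G(n+3) = G(n) holds for n = 0,…,6 (a full window of length max(S) = 7), so the sequence is purely periodic with period 3.

3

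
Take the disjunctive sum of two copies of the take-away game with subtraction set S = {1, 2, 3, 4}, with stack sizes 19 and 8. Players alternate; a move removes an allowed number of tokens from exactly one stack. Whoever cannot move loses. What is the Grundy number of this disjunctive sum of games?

7

All stacks use S = {1, 2, 3, 4}:
n :  0  1  2  3  4  5  6  7  8  9 10 11 12 13 14 15 16 17 18 19
G :  0  1  2  3  4  0  1  2  3  4  0  1  2  3  4  0  1  2  3  4
Stack A: G(19) = 4.
Stack B: G(8) = 3.
Combined Grundy value = 4 ⊕ 3 = 7.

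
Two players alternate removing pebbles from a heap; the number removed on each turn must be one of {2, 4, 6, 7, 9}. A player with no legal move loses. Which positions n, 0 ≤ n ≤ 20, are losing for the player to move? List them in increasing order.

0, 1, 11, 12

n :  0  1  2  3  4  5  6  7  8  9 10 11 12 13 14 15 16 17 18 19 20
G :  0  0  1  1  2  2  3  3  4  4  5  0  0  1  1  2  2  3  3  4  4
P-positions are exactly the n with G(n) = 0.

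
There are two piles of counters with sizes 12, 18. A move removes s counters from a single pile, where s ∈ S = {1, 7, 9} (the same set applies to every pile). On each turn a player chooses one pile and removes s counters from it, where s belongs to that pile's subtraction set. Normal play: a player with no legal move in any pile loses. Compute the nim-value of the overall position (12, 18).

All piles use S = {1, 7, 9}:
n :  0  1  2  3  4  5  6  7  8  9 10 11 12 13 14 15 16 17 18
G :  0  1  0  1  0  1  0  1  0  1  0  1  0  1  0  1  0  1  0
Pile A: G(12) = 0.
Pile B: G(18) = 0.
Combined Grundy value = 0 ⊕ 0 = 0.

0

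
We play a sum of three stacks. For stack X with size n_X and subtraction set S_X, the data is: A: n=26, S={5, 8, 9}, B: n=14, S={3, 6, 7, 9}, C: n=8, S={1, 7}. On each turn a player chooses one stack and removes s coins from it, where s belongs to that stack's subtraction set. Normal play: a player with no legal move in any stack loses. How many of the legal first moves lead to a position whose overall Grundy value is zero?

4

Stack A, S = {5, 8, 9}:
G(0) = 0
G(1) = mex{} = 0
G(2) = mex{} = 0
G(3) = mex{} = 0
G(4) = mex{} = 0
G(5) = mex{0} = 1
G(6) = mex{0} = 1
G(7) = mex{0} = 1
G(8) = mex{0,0} = 1
G(9) = mex{0,0,0} = 1
G(10) = mex{1,0,0} = 2
G(11) = mex{1,0,0} = 2
G(12) = mex{1,0,0} = 2
G(13) = mex{1,1,0} = 2
G(14) = mex{1,1,1} = 0
G(15) = mex{2,1,1} = 0
G(16) = mex{2,1,1} = 0
G(17) = mex{2,1,1} = 0
G(18) = mex{2,2,1} = 0
G(19) = mex{0,2,2} = 1
G(20) = mex{0,2,2} = 1
G(21) = mex{0,2,2} = 1
G(22) = mex{0,0,2} = 1
G(23) = mex{0,0,0} = 1
G(24) = mex{1,0,0} = 2
G(25) = mex{1,0,0} = 2
G(26) = mex{1,0,0} = 2
G_A(26) = 2.
Stack B, S = {3, 6, 7, 9}:
n :  0  1  2  3  4  5  6  7  8  9 10 11 12 13 14
G :  0  0  0  1  1  1  2  2  2  3  3  3  0  0  0
G_B(14) = 0.
Stack C, S = {1, 7}:
G(0) = 0
G(1) = mex{0} = 1
G(2) = mex{1} = 0
G(3) = mex{0} = 1
G(4) = mex{1} = 0
G(5) = mex{0} = 1
G(6) = mex{1} = 0
G(7) = mex{0,0} = 1
G(8) = mex{1,1} = 0
G_C(8) = 0.
Combined Grundy value = 2 ⊕ 0 ⊕ 0 = 2.
A winning move leaves total XOR = 0, i.e. changes one component's Grundy value g to g ⊕ X where X is the current total.
Stack A: need g' = 2⊕2 = 0. Options: 26−5→G=1, 26−8→G=0, 26−9→G=0. Hits: 2.
Stack B: need g' = 0⊕2 = 2. Options: 14−3→G=3, 14−6→G=2, 14−7→G=2, 14−9→G=1. Hits: 2.
Stack C: need g' = 0⊕2 = 2. Options: 8−1→G=1, 8−7→G=1. Hits: 0.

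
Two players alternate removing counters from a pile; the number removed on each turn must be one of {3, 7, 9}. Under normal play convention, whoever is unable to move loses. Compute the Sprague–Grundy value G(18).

0

n :  0  1  2  3  4  5  6  7  8  9 10 11 12 13 14 15 16 17 18
G :  0  0  0  1  1  1  0  2  2  1  3  3  0  2  0  1  0  1  0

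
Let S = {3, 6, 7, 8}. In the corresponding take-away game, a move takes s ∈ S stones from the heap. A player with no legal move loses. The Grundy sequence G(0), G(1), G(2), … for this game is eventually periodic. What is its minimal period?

G(0) = 0
G(1) = mex{} = 0
G(2) = mex{} = 0
G(3) = mex{0} = 1
G(4) = mex{0} = 1
G(5) = mex{0} = 1
G(6) = mex{1,0} = 2
G(7) = mex{1,0,0} = 2
G(8) = mex{1,0,0,0} = 2
G(9) = mex{2,1,0,0} = 3
G(10) = mex{2,1,1,0} = 3
G(11) = mex{2,1,1,1} = 0
G(12) = mex{3,2,1,1} = 0
G(13) = mex{3,2,2,1} = 0
G(14) = mex{0,2,2,2} = 1
G(15) = mex{0,3,2,2} = 1
G(16) = mex{0,3,3,2} = 1
G(17) = mex{1,0,3,3} = 2
G(18) = mex{1,0,0,3} = 2
G(19) = mex{1,0,0,0} = 2
G(20) = mex{2,1,0,0} = 3
G(21) = mex{2,1,1,0} = 3
G(22) = mex{2,1,1,1} = 0
G(23) = mex{3,2,1,1} = 0
G(n+11) = G(n) holds for n = 0,…,7 (a full window of length max(S) = 8), so the sequence is purely periodic with period 11.

11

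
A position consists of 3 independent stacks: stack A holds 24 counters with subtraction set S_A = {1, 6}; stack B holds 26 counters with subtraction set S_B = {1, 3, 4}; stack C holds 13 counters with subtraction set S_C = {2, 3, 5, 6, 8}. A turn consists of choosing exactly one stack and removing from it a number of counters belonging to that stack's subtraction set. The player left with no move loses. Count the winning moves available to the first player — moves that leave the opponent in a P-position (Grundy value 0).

2

Stack A, S = {1, 6}:
G(0) = 0
G(1) = mex{0} = 1
G(2) = mex{1} = 0
G(3) = mex{0} = 1
G(4) = mex{1} = 0
G(5) = mex{0} = 1
G(6) = mex{1,0} = 2
G(7) = mex{2,1} = 0
G(8) = mex{0,0} = 1
G(9) = mex{1,1} = 0
G(10) = mex{0,0} = 1
G(11) = mex{1,1} = 0
G(12) = mex{0,2} = 1
G(13) = mex{1,0} = 2
G(14) = mex{2,1} = 0
G(15) = mex{0,0} = 1
G(16) = mex{1,1} = 0
G(17) = mex{0,0} = 1
G(18) = mex{1,1} = 0
G(19) = mex{0,2} = 1
G(20) = mex{1,0} = 2
G(21) = mex{2,1} = 0
G(22) = mex{0,0} = 1
G(23) = mex{1,1} = 0
G(24) = mex{0,0} = 1
G_A(24) = 1.
Stack B, S = {1, 3, 4}:
n :  0  1  2  3  4  5  6  7  8  9 10 11 12 13 14 15 16 17 18 19 20 21 22 23 24 25 26
G :  0  1  0  1  2  3  2  0  1  0  1  2  3  2  0  1  0  1  2  3  2  0  1  0  1  2  3
G_B(26) = 3.
Stack C, S = {2, 3, 5, 6, 8}:
n :  0  1  2  3  4  5  6  7  8  9 10 11 12 13
G :  0  0  1  1  2  2  3  3  4  4  0  0  1  1
G_C(13) = 1.
Combined Grundy value = 1 ⊕ 3 ⊕ 1 = 3.
A winning move leaves total XOR = 0, i.e. changes one component's Grundy value g to g ⊕ X where X is the current total.
Stack A: need g' = 1⊕3 = 2. Options: 24−1→G=0, 24−6→G=0. Hits: 0.
Stack B: need g' = 3⊕3 = 0. Options: 26−1→G=2, 26−3→G=0, 26−4→G=1. Hits: 1.
Stack C: need g' = 1⊕3 = 2. Options: 13−2→G=0, 13−3→G=0, 13−5→G=4, 13−6→G=3, 13−8→G=2. Hits: 1.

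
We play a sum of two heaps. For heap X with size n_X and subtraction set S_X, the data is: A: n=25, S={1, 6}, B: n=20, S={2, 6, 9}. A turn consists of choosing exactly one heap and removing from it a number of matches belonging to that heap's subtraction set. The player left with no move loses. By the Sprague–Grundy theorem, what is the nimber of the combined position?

0

Heap A, S = {1, 6}:
G(0) = 0
G(1) = mex{0} = 1
G(2) = mex{1} = 0
G(3) = mex{0} = 1
G(4) = mex{1} = 0
G(5) = mex{0} = 1
G(6) = mex{1,0} = 2
G(7) = mex{2,1} = 0
G(8) = mex{0,0} = 1
G(9) = mex{1,1} = 0
G(10) = mex{0,0} = 1
G(11) = mex{1,1} = 0
G(12) = mex{0,2} = 1
G(13) = mex{1,0} = 2
G(14) = mex{2,1} = 0
G(15) = mex{0,0} = 1
G(16) = mex{1,1} = 0
G(17) = mex{0,0} = 1
G(18) = mex{1,1} = 0
G(19) = mex{0,2} = 1
G(20) = mex{1,0} = 2
G(21) = mex{2,1} = 0
G(22) = mex{0,0} = 1
G(23) = mex{1,1} = 0
G(24) = mex{0,0} = 1
G(25) = mex{1,1} = 0
G_A(25) = 0.
Heap B, S = {2, 6, 9}:
n :  0  1  2  3  4  5  6  7  8  9 10 11 12 13 14 15 16 17 18 19 20
G :  0  0  1  1  0  0  1  1  0  2  1  3  0  2  1  0  0  1  1  0  0
G_B(20) = 0.
Combined Grundy value = 0 ⊕ 0 = 0.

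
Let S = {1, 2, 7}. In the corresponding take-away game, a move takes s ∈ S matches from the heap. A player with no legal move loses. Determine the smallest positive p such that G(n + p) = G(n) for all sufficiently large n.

3

n :  0  1  2  3  4  5  6  7  8  9 10 11 12 13 14
G :  0  1  2  0  1  2  0  1  2  0  1  2  0  1  2
G(n+3) = G(n) holds for n = 0,…,6 (a full window of length max(S) = 7), so the sequence is purely periodic with period 3.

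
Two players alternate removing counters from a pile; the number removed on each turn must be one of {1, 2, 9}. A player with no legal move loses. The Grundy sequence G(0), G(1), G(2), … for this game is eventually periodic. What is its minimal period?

10

G(0) = 0
G(1) = mex{0} = 1
G(2) = mex{1,0} = 2
G(3) = mex{2,1} = 0
G(4) = mex{0,2} = 1
G(5) = mex{1,0} = 2
G(6) = mex{2,1} = 0
G(7) = mex{0,2} = 1
G(8) = mex{1,0} = 2
G(9) = mex{2,1,0} = 3
G(10) = mex{3,2,1} = 0
G(11) = mex{0,3,2} = 1
G(12) = mex{1,0,0} = 2
G(13) = mex{2,1,1} = 0
G(14) = mex{0,2,2} = 1
G(15) = mex{1,0,0} = 2
G(16) = mex{2,1,1} = 0
G(17) = mex{0,2,2} = 1
G(18) = mex{1,0,3} = 2
G(19) = mex{2,1,0} = 3
G(20) = mex{3,2,1} = 0
G(21) = mex{0,3,2} = 1
G(n+10) = G(n) holds for n = 0,…,8 (a full window of length max(S) = 9), so the sequence is purely periodic with period 10.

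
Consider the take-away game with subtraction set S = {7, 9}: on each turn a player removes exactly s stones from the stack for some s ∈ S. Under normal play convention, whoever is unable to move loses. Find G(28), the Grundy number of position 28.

n :  0  1  2  3  4  5  6  7  8  9 10 11 12 13 14 15 16 17 18 19 20 21 22 23 24 25 26 27 28
G :  0  0  0  0  0  0  0  1  1  1  1  1  1  1  2  2  0  0  0  0  0  0  0  1  1  1  1  1  1

1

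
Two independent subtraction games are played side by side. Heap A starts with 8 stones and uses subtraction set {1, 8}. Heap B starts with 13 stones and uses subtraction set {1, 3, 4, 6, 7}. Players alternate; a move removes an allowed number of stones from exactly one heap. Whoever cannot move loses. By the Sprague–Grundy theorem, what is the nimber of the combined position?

3

Heap A, S = {1, 8}:
n : 0 1 2 3 4 5 6 7 8
G : 0 1 0 1 0 1 0 1 2
G_A(8) = 2.
Heap B, S = {1, 3, 4, 6, 7}:
n :  0  1  2  3  4  5  6  7  8  9 10 11 12 13
G :  0  1  0  1  2  3  2  3  4  5  0  1  0  1
G_B(13) = 1.
Combined Grundy value = 2 ⊕ 1 = 3.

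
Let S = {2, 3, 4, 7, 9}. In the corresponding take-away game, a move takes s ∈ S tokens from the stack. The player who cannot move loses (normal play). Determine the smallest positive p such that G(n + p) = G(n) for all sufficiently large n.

n :  0  1  2  3  4  5  6  7  8  9 10 11 12 13 14 15 16 17 18 19 20 21 22 23
G :  0  0  1  1  2  2  0  3  1  4  2  0  0  1  1  2  2  0  3  1  4  2  0  0
G(n+11) = G(n) holds for n = 0,…,8 (a full window of length max(S) = 9), so the sequence is purely periodic with period 11.

11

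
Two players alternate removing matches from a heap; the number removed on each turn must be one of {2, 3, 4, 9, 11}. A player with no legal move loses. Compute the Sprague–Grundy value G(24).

G(0) = 0
G(1) = mex{} = 0
G(2) = mex{0} = 1
G(3) = mex{0,0} = 1
G(4) = mex{1,0,0} = 2
G(5) = mex{1,1,0} = 2
G(6) = mex{2,1,1} = 0
G(7) = mex{2,2,1} = 0
G(8) = mex{0,2,2} = 1
G(9) = mex{0,0,2,0} = 1
G(10) = mex{1,0,0,0} = 2
G(11) = mex{1,1,0,1,0} = 2
G(12) = mex{2,1,1,1,0} = 3
G(13) = mex{2,2,1,2,1} = 0
G(14) = mex{3,2,2,2,1} = 0
G(15) = mex{0,3,2,0,2} = 1
G(16) = mex{0,0,3,0,2} = 1
G(17) = mex{1,0,0,1,0} = 2
G(18) = mex{1,1,0,1,0} = 2
G(19) = mex{2,1,1,2,1} = 0
G(20) = mex{2,2,1,2,1} = 0
G(21) = mex{0,2,2,3,2} = 1
G(22) = mex{0,0,2,0,2} = 1
G(23) = mex{1,0,0,0,3} = 2
G(24) = mex{1,1,0,1,0} = 2

2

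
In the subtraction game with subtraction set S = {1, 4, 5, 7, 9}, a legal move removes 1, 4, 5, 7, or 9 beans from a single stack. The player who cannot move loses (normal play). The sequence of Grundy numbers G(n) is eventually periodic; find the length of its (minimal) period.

8

G(0) = 0
G(1) = mex{0} = 1
G(2) = mex{1} = 0
G(3) = mex{0} = 1
G(4) = mex{1,0} = 2
G(5) = mex{2,1,0} = 3
G(6) = mex{3,0,1} = 2
G(7) = mex{2,1,0,0} = 3
G(8) = mex{3,2,1,1} = 0
G(9) = mex{0,3,2,0,0} = 1
G(10) = mex{1,2,3,1,1} = 0
G(11) = mex{0,3,2,2,0} = 1
G(12) = mex{1,0,3,3,1} = 2
G(13) = mex{2,1,0,2,2} = 3
G(14) = mex{3,0,1,3,3} = 2
G(15) = mex{2,1,0,0,2} = 3
G(16) = mex{3,2,1,1,3} = 0
G(17) = mex{0,3,2,0,0} = 1
G(18) = mex{1,2,3,1,1} = 0
G(n+8) = G(n) holds for n = 0,…,8 (a full window of length max(S) = 9), so the sequence is purely periodic with period 8.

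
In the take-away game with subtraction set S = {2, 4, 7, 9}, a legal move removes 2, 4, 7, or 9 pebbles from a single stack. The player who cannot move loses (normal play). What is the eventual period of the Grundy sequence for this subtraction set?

11

G(0) = 0
G(1) = mex{} = 0
G(2) = mex{0} = 1
G(3) = mex{0} = 1
G(4) = mex{1,0} = 2
G(5) = mex{1,0} = 2
G(6) = mex{2,1} = 0
G(7) = mex{2,1,0} = 3
G(8) = mex{0,2,0} = 1
G(9) = mex{3,2,1,0} = 4
G(10) = mex{1,0,1,0} = 2
G(11) = mex{4,3,2,1} = 0
G(12) = mex{2,1,2,1} = 0
G(13) = mex{0,4,0,2} = 1
G(14) = mex{0,2,3,2} = 1
G(15) = mex{1,0,1,0} = 2
G(16) = mex{1,0,4,3} = 2
G(17) = mex{2,1,2,1} = 0
G(18) = mex{2,1,0,4} = 3
G(19) = mex{0,2,0,2} = 1
G(20) = mex{3,2,1,0} = 4
G(21) = mex{1,0,1,0} = 2
G(22) = mex{4,3,2,1} = 0
G(23) = mex{2,1,2,1} = 0
G(n+11) = G(n) holds for n = 0,…,8 (a full window of length max(S) = 9), so the sequence is purely periodic with period 11.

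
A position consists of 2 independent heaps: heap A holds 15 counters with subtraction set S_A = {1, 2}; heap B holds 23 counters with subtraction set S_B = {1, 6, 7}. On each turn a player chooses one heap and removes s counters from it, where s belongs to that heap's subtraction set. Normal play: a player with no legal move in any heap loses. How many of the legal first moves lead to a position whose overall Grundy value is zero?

1

Heap A, S = {1, 2}:
n :  0  1  2  3  4  5  6  7  8  9 10 11 12 13 14 15
G :  0  1  2  0  1  2  0  1  2  0  1  2  0  1  2  0
G_A(15) = 0.
Heap B, S = {1, 6, 7}:
n :  0  1  2  3  4  5  6  7  8  9 10 11 12 13 14 15 16 17 18 19 20 21 22 23
G :  0  1  0  1  0  1  2  3  2  3  2  3  0  1  0  1  0  1  2  3  2  3  2  3
G_B(23) = 3.
Combined Grundy value = 0 ⊕ 3 = 3.
A winning move leaves total XOR = 0, i.e. changes one component's Grundy value g to g ⊕ X where X is the current total.
Heap A: need g' = 0⊕3 = 3. Options: 15−1→G=2, 15−2→G=1. Hits: 0.
Heap B: need g' = 3⊕3 = 0. Options: 23−1→G=2, 23−6→G=1, 23−7→G=0. Hits: 1.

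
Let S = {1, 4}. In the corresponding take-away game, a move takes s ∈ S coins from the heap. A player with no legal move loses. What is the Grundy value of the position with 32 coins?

n :  0  1  2  3  4  5  6  7  8  9 10 11 12 13 14 15 16 17 18 19 20 21 22 23 24 25 26 27 28 29 30 31 32
G :  0  1  0  1  2  0  1  0  1  2  0  1  0  1  2  0  1  0  1  2  0  1  0  1  2  0  1  0  1  2  0  1  0

0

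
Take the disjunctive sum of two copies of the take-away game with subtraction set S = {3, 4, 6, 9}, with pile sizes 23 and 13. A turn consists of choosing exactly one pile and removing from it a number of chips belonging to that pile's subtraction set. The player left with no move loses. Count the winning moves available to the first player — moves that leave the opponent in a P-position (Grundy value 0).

All piles use S = {3, 4, 6, 9}:
G(0) = 0
G(1) = mex{} = 0
G(2) = mex{} = 0
G(3) = mex{0} = 1
G(4) = mex{0,0} = 1
G(5) = mex{0,0} = 1
G(6) = mex{1,0,0} = 2
G(7) = mex{1,1,0} = 2
G(8) = mex{1,1,0} = 2
G(9) = mex{2,1,1,0} = 3
G(10) = mex{2,2,1,0} = 3
G(11) = mex{2,2,1,0} = 3
G(12) = mex{3,2,2,1} = 0
G(13) = mex{3,3,2,1} = 0
G(14) = mex{3,3,2,1} = 0
G(15) = mex{0,3,3,2} = 1
G(16) = mex{0,0,3,2} = 1
G(17) = mex{0,0,3,2} = 1
G(18) = mex{1,0,0,3} = 2
G(19) = mex{1,1,0,3} = 2
G(20) = mex{1,1,0,3} = 2
G(21) = mex{2,1,1,0} = 3
G(22) = mex{2,2,1,0} = 3
G(23) = mex{2,2,1,0} = 3
Pile A: G(23) = 3.
Pile B: G(13) = 0.
Combined Grundy value = 3 ⊕ 0 = 3.
A winning move leaves total XOR = 0, i.e. changes one component's Grundy value g to g ⊕ X where X is the current total.
Pile A: need g' = 3⊕3 = 0. Options: 23−3→G=2, 23−4→G=2, 23−6→G=1, 23−9→G=0. Hits: 1.
Pile B: need g' = 0⊕3 = 3. Options: 13−3→G=3, 13−4→G=3, 13−6→G=2, 13−9→G=1. Hits: 2.

3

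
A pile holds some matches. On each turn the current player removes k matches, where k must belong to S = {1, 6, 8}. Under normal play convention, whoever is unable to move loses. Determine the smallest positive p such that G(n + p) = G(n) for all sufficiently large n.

n :  0  1  2  3  4  5  6  7  8  9 10 11 12 13 14 15 16
G :  0  1  0  1  0  1  2  0  1  0  1  0  1  2  0  1  0
G(n+7) = G(n) holds for n = 0,…,7 (a full window of length max(S) = 8), so the sequence is purely periodic with period 7.

7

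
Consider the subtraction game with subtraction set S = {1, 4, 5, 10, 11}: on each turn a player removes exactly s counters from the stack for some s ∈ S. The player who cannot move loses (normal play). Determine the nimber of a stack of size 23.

G(0) = 0
G(1) = mex{0} = 1
G(2) = mex{1} = 0
G(3) = mex{0} = 1
G(4) = mex{1,0} = 2
G(5) = mex{2,1,0} = 3
G(6) = mex{3,0,1} = 2
G(7) = mex{2,1,0} = 3
G(8) = mex{3,2,1} = 0
G(9) = mex{0,3,2} = 1
G(10) = mex{1,2,3,0} = 4
G(11) = mex{4,3,2,1,0} = 5
G(12) = mex{5,0,3,0,1} = 2
G(13) = mex{2,1,0,1,0} = 3
G(14) = mex{3,4,1,2,1} = 0
G(15) = mex{0,5,4,3,2} = 1
G(16) = mex{1,2,5,2,3} = 0
G(17) = mex{0,3,2,3,2} = 1
G(18) = mex{1,0,3,0,3} = 2
G(19) = mex{2,1,0,1,0} = 3
G(20) = mex{3,0,1,4,1} = 2
G(21) = mex{2,1,0,5,4} = 3
G(22) = mex{3,2,1,2,5} = 0
G(23) = mex{0,3,2,3,2} = 1

1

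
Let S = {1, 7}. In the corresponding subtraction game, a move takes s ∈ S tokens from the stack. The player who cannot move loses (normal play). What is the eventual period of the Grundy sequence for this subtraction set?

2

n :  0  1  2  3  4  5  6  7  8  9 10 11 12 13 14
G :  0  1  0  1  0  1  0  1  0  1  0  1  0  1  0
G(n+2) = G(n) holds for n = 0,…,6 (a full window of length max(S) = 7), so the sequence is purely periodic with period 2.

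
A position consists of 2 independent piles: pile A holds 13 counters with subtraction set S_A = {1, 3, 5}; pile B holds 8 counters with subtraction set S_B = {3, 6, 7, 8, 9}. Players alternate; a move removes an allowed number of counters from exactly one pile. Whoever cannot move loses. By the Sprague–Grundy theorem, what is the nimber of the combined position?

Pile A, S = {1, 3, 5}:
G(0) = 0
G(1) = mex{0} = 1
G(2) = mex{1} = 0
G(3) = mex{0,0} = 1
G(4) = mex{1,1} = 0
G(5) = mex{0,0,0} = 1
G(6) = mex{1,1,1} = 0
G(7) = mex{0,0,0} = 1
G(8) = mex{1,1,1} = 0
G(9) = mex{0,0,0} = 1
G(10) = mex{1,1,1} = 0
G(11) = mex{0,0,0} = 1
G(12) = mex{1,1,1} = 0
G(13) = mex{0,0,0} = 1
G_A(13) = 1.
Pile B, S = {3, 6, 7, 8, 9}:
G(0) = 0
G(1) = mex{} = 0
G(2) = mex{} = 0
G(3) = mex{0} = 1
G(4) = mex{0} = 1
G(5) = mex{0} = 1
G(6) = mex{1,0} = 2
G(7) = mex{1,0,0} = 2
G(8) = mex{1,0,0,0} = 2
G_B(8) = 2.
Combined Grundy value = 1 ⊕ 2 = 3.

3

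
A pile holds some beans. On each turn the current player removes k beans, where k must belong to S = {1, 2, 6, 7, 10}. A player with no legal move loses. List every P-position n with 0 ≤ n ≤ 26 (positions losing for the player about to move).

G(0) = 0
G(1) = mex{0} = 1
G(2) = mex{1,0} = 2
G(3) = mex{2,1} = 0
G(4) = mex{0,2} = 1
G(5) = mex{1,0} = 2
G(6) = mex{2,1,0} = 3
G(7) = mex{3,2,1,0} = 4
G(8) = mex{4,3,2,1} = 0
G(9) = mex{0,4,0,2} = 1
G(10) = mex{1,0,1,0,0} = 2
G(11) = mex{2,1,2,1,1} = 0
G(12) = mex{0,2,3,2,2} = 1
G(13) = mex{1,0,4,3,0} = 2
G(14) = mex{2,1,0,4,1} = 3
G(15) = mex{3,2,1,0,2} = 4
G(16) = mex{4,3,2,1,3} = 0
G(17) = mex{0,4,0,2,4} = 1
G(18) = mex{1,0,1,0,0} = 2
G(19) = mex{2,1,2,1,1} = 0
G(20) = mex{0,2,3,2,2} = 1
G(21) = mex{1,0,4,3,0} = 2
G(22) = mex{2,1,0,4,1} = 3
G(23) = mex{3,2,1,0,2} = 4
G(24) = mex{4,3,2,1,3} = 0
G(25) = mex{0,4,0,2,4} = 1
G(26) = mex{1,0,1,0,0} = 2
P-positions are exactly the n with G(n) = 0.

0, 3, 8, 11, 16, 19, 24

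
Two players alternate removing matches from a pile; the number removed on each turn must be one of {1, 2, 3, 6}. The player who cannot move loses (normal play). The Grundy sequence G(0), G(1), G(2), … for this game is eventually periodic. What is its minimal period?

4

G(0) = 0
G(1) = mex{0} = 1
G(2) = mex{1,0} = 2
G(3) = mex{2,1,0} = 3
G(4) = mex{3,2,1} = 0
G(5) = mex{0,3,2} = 1
G(6) = mex{1,0,3,0} = 2
G(7) = mex{2,1,0,1} = 3
G(8) = mex{3,2,1,2} = 0
G(9) = mex{0,3,2,3} = 1
G(10) = mex{1,0,3,0} = 2
G(11) = mex{2,1,0,1} = 3
G(12) = mex{3,2,1,2} = 0
G(13) = mex{0,3,2,3} = 1
G(14) = mex{1,0,3,0} = 2
G(n+4) = G(n) holds for n = 0,…,5 (a full window of length max(S) = 6), so the sequence is purely periodic with period 4.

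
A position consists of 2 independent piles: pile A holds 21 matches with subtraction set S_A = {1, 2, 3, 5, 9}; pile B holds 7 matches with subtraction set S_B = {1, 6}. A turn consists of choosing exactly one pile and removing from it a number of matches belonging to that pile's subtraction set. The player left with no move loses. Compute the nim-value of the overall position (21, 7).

1

Pile A, S = {1, 2, 3, 5, 9}:
n :  0  1  2  3  4  5  6  7  8  9 10 11 12 13 14 15 16 17 18 19 20 21
G :  0  1  2  3  0  1  2  3  0  1  2  3  0  1  2  3  0  1  2  3  0  1
G_A(21) = 1.
Pile B, S = {1, 6}:
G(0) = 0
G(1) = mex{0} = 1
G(2) = mex{1} = 0
G(3) = mex{0} = 1
G(4) = mex{1} = 0
G(5) = mex{0} = 1
G(6) = mex{1,0} = 2
G(7) = mex{2,1} = 0
G_B(7) = 0.
Combined Grundy value = 1 ⊕ 0 = 1.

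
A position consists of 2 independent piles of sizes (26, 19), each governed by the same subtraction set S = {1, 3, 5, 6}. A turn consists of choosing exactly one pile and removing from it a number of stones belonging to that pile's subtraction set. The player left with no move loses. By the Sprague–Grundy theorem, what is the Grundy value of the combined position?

2

All piles use S = {1, 3, 5, 6}:
n :  0  1  2  3  4  5  6  7  8  9 10 11 12 13 14 15 16 17 18 19 20 21 22 23 24 25 26
G :  0  1  0  1  0  1  2  3  2  3  2  0  1  0  1  0  1  2  3  2  3  2  0  1  0  1  0
Pile A: G(26) = 0.
Pile B: G(19) = 2.
Combined Grundy value = 0 ⊕ 2 = 2.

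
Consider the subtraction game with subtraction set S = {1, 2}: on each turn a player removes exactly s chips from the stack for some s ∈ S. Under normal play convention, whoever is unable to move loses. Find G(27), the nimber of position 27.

G(0) = 0
G(1) = mex{0} = 1
G(2) = mex{1,0} = 2
G(3) = mex{2,1} = 0
G(4) = mex{0,2} = 1
G(5) = mex{1,0} = 2
G(6) = mex{2,1} = 0
G(7) = mex{0,2} = 1
G(8) = mex{1,0} = 2
G(9) = mex{2,1} = 0
G(10) = mex{0,2} = 1
G(11) = mex{1,0} = 2
G(12) = mex{2,1} = 0
G(13) = mex{0,2} = 1
G(14) = mex{1,0} = 2
G(15) = mex{2,1} = 0
G(16) = mex{0,2} = 1
G(17) = mex{1,0} = 2
G(18) = mex{2,1} = 0
G(19) = mex{0,2} = 1
G(20) = mex{1,0} = 2
G(21) = mex{2,1} = 0
G(22) = mex{0,2} = 1
G(23) = mex{1,0} = 2
G(24) = mex{2,1} = 0
G(25) = mex{0,2} = 1
G(26) = mex{1,0} = 2
G(27) = mex{2,1} = 0

0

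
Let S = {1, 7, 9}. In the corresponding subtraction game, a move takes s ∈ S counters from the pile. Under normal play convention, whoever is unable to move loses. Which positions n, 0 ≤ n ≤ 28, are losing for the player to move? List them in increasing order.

G(0) = 0
G(1) = mex{0} = 1
G(2) = mex{1} = 0
G(3) = mex{0} = 1
G(4) = mex{1} = 0
G(5) = mex{0} = 1
G(6) = mex{1} = 0
G(7) = mex{0,0} = 1
G(8) = mex{1,1} = 0
G(9) = mex{0,0,0} = 1
G(10) = mex{1,1,1} = 0
G(11) = mex{0,0,0} = 1
G(12) = mex{1,1,1} = 0
G(13) = mex{0,0,0} = 1
G(14) = mex{1,1,1} = 0
G(15) = mex{0,0,0} = 1
G(16) = mex{1,1,1} = 0
G(17) = mex{0,0,0} = 1
G(18) = mex{1,1,1} = 0
G(19) = mex{0,0,0} = 1
G(20) = mex{1,1,1} = 0
G(21) = mex{0,0,0} = 1
G(22) = mex{1,1,1} = 0
G(23) = mex{0,0,0} = 1
G(24) = mex{1,1,1} = 0
G(25) = mex{0,0,0} = 1
G(26) = mex{1,1,1} = 0
G(27) = mex{0,0,0} = 1
G(28) = mex{1,1,1} = 0
P-positions are exactly the n with G(n) = 0.

0, 2, 4, 6, 8, 10, 12, 14, 16, 18, 20, 22, 24, 26, 28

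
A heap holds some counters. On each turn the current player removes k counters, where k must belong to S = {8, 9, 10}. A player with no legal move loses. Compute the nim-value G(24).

n :  0  1  2  3  4  5  6  7  8  9 10 11 12 13 14 15 16 17 18 19 20 21 22 23 24
G :  0  0  0  0  0  0  0  0  1  1  1  1  1  1  1  1  2  2  0  0  0  0  0  0  0

0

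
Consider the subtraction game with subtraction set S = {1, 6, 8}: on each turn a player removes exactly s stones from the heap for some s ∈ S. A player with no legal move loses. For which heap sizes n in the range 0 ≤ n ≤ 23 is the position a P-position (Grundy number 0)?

G(0) = 0
G(1) = mex{0} = 1
G(2) = mex{1} = 0
G(3) = mex{0} = 1
G(4) = mex{1} = 0
G(5) = mex{0} = 1
G(6) = mex{1,0} = 2
G(7) = mex{2,1} = 0
G(8) = mex{0,0,0} = 1
G(9) = mex{1,1,1} = 0
G(10) = mex{0,0,0} = 1
G(11) = mex{1,1,1} = 0
G(12) = mex{0,2,0} = 1
G(13) = mex{1,0,1} = 2
G(14) = mex{2,1,2} = 0
G(15) = mex{0,0,0} = 1
G(16) = mex{1,1,1} = 0
G(17) = mex{0,0,0} = 1
G(18) = mex{1,1,1} = 0
G(19) = mex{0,2,0} = 1
G(20) = mex{1,0,1} = 2
G(21) = mex{2,1,2} = 0
G(22) = mex{0,0,0} = 1
G(23) = mex{1,1,1} = 0
P-positions are exactly the n with G(n) = 0.

0, 2, 4, 7, 9, 11, 14, 16, 18, 21, 23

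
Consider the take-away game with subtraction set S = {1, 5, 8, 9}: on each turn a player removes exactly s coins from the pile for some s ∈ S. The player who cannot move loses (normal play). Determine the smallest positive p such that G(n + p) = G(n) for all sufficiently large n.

G(0) = 0
G(1) = mex{0} = 1
G(2) = mex{1} = 0
G(3) = mex{0} = 1
G(4) = mex{1} = 0
G(5) = mex{0,0} = 1
G(6) = mex{1,1} = 0
G(7) = mex{0,0} = 1
G(8) = mex{1,1,0} = 2
G(9) = mex{2,0,1,0} = 3
G(10) = mex{3,1,0,1} = 2
G(11) = mex{2,0,1,0} = 3
G(12) = mex{3,1,0,1} = 2
G(13) = mex{2,2,1,0} = 3
G(14) = mex{3,3,0,1} = 2
G(15) = mex{2,2,1,0} = 3
G(16) = mex{3,3,2,1} = 0
G(17) = mex{0,2,3,2} = 1
G(18) = mex{1,3,2,3} = 0
G(19) = mex{0,2,3,2} = 1
G(20) = mex{1,3,2,3} = 0
G(21) = mex{0,0,3,2} = 1
G(22) = mex{1,1,2,3} = 0
G(23) = mex{0,0,3,2} = 1
G(24) = mex{1,1,0,3} = 2
G(25) = mex{2,0,1,0} = 3
G(26) = mex{3,1,0,1} = 2
G(27) = mex{2,0,1,0} = 3
G(28) = mex{3,1,0,1} = 2
G(29) = mex{2,2,1,0} = 3
G(30) = mex{3,3,0,1} = 2
G(31) = mex{2,2,1,0} = 3
G(32) = mex{3,3,2,1} = 0
G(33) = mex{0,2,3,2} = 1
G(n+16) = G(n) holds for n = 0,…,8 (a full window of length max(S) = 9), so the sequence is purely periodic with period 16.

16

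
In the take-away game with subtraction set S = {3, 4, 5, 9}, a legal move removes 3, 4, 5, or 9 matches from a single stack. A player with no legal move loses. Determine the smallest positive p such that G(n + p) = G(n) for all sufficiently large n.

n :  0  1  2  3  4  5  6  7  8  9 10 11 12 13 14 15 16 17 18 19 20 21 22 23 24 25 26 27 28 29
G :  0  0  0  1  1  1  2  2  0  3  3  1  4  2  0  0  0  1  1  1  2  2  0  3  3  1  4  2  0  0
G(n+14) = G(n) holds for n = 0,…,8 (a full window of length max(S) = 9), so the sequence is purely periodic with period 14.

14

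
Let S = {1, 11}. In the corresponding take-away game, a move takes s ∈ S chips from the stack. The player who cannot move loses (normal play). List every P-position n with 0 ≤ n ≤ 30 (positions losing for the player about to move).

n :  0  1  2  3  4  5  6  7  8  9 10 11 12 13 14 15 16 17 18 19 20 21 22 23 24 25 26 27 28 29 30
G :  0  1  0  1  0  1  0  1  0  1  0  1  0  1  0  1  0  1  0  1  0  1  0  1  0  1  0  1  0  1  0
P-positions are exactly the n with G(n) = 0.

0, 2, 4, 6, 8, 10, 12, 14, 16, 18, 20, 22, 24, 26, 28, 30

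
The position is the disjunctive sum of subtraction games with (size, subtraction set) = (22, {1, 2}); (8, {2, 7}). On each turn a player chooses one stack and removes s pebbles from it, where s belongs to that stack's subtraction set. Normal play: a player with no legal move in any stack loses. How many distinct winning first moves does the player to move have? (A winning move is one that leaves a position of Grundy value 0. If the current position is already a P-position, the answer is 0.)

2

Stack A, S = {1, 2}:
n :  0  1  2  3  4  5  6  7  8  9 10 11 12 13 14 15 16 17 18 19 20 21 22
G :  0  1  2  0  1  2  0  1  2  0  1  2  0  1  2  0  1  2  0  1  2  0  1
G_A(22) = 1.
Stack B, S = {2, 7}:
n : 0 1 2 3 4 5 6 7 8
G : 0 0 1 1 0 0 1 1 2
G_B(8) = 2.
Combined Grundy value = 1 ⊕ 2 = 3.
A winning move leaves total XOR = 0, i.e. changes one component's Grundy value g to g ⊕ X where X is the current total.
Stack A: need g' = 1⊕3 = 2. Options: 22−1→G=0, 22−2→G=2. Hits: 1.
Stack B: need g' = 2⊕3 = 1. Options: 8−2→G=1, 8−7→G=0. Hits: 1.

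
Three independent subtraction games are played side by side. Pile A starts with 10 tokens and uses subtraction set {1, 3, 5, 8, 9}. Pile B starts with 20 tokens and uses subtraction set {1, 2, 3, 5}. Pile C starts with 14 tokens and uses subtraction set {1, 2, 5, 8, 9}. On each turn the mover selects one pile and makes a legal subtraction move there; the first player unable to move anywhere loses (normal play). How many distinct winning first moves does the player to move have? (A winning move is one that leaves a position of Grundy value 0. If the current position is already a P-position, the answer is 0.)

Pile A, S = {1, 3, 5, 8, 9}:
G(0) = 0
G(1) = mex{0} = 1
G(2) = mex{1} = 0
G(3) = mex{0,0} = 1
G(4) = mex{1,1} = 0
G(5) = mex{0,0,0} = 1
G(6) = mex{1,1,1} = 0
G(7) = mex{0,0,0} = 1
G(8) = mex{1,1,1,0} = 2
G(9) = mex{2,0,0,1,0} = 3
G(10) = mex{3,1,1,0,1} = 2
G_A(10) = 2.
Pile B, S = {1, 2, 3, 5}:
n :  0  1  2  3  4  5  6  7  8  9 10 11 12 13 14 15 16 17 18 19 20
G :  0  1  2  3  0  1  2  3  0  1  2  3  0  1  2  3  0  1  2  3  0
G_B(20) = 0.
Pile C, S = {1, 2, 5, 8, 9}:
n :  0  1  2  3  4  5  6  7  8  9 10 11 12 13 14
G :  0  1  2  0  1  2  0  1  2  3  0  1  2  0  1
G_C(14) = 1.
Combined Grundy value = 2 ⊕ 0 ⊕ 1 = 3.
A winning move leaves total XOR = 0, i.e. changes one component's Grundy value g to g ⊕ X where X is the current total.
Pile A: need g' = 2⊕3 = 1. Options: 10−1→G=3, 10−3→G=1, 10−5→G=1, 10−8→G=0, 10−9→G=1. Hits: 3.
Pile B: need g' = 0⊕3 = 3. Options: 20−1→G=3, 20−2→G=2, 20−3→G=1, 20−5→G=3. Hits: 2.
Pile C: need g' = 1⊕3 = 2. Options: 14−1→G=0, 14−2→G=2, 14−5→G=3, 14−8→G=0, 14−9→G=2. Hits: 2.

7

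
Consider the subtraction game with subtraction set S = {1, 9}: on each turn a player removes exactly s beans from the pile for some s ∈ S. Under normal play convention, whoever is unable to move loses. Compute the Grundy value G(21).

1

G(0) = 0
G(1) = mex{0} = 1
G(2) = mex{1} = 0
G(3) = mex{0} = 1
G(4) = mex{1} = 0
G(5) = mex{0} = 1
G(6) = mex{1} = 0
G(7) = mex{0} = 1
G(8) = mex{1} = 0
G(9) = mex{0,0} = 1
G(10) = mex{1,1} = 0
G(11) = mex{0,0} = 1
G(12) = mex{1,1} = 0
G(13) = mex{0,0} = 1
G(14) = mex{1,1} = 0
G(15) = mex{0,0} = 1
G(16) = mex{1,1} = 0
G(17) = mex{0,0} = 1
G(18) = mex{1,1} = 0
G(19) = mex{0,0} = 1
G(20) = mex{1,1} = 0
G(21) = mex{0,0} = 1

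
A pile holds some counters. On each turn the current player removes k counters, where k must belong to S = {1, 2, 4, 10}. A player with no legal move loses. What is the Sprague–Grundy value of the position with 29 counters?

G(0) = 0
G(1) = mex{0} = 1
G(2) = mex{1,0} = 2
G(3) = mex{2,1} = 0
G(4) = mex{0,2,0} = 1
G(5) = mex{1,0,1} = 2
G(6) = mex{2,1,2} = 0
G(7) = mex{0,2,0} = 1
G(8) = mex{1,0,1} = 2
G(9) = mex{2,1,2} = 0
G(10) = mex{0,2,0,0} = 1
G(11) = mex{1,0,1,1} = 2
G(12) = mex{2,1,2,2} = 0
G(13) = mex{0,2,0,0} = 1
G(14) = mex{1,0,1,1} = 2
G(15) = mex{2,1,2,2} = 0
G(16) = mex{0,2,0,0} = 1
G(17) = mex{1,0,1,1} = 2
G(18) = mex{2,1,2,2} = 0
G(19) = mex{0,2,0,0} = 1
G(20) = mex{1,0,1,1} = 2
G(21) = mex{2,1,2,2} = 0
G(22) = mex{0,2,0,0} = 1
G(23) = mex{1,0,1,1} = 2
G(24) = mex{2,1,2,2} = 0
G(25) = mex{0,2,0,0} = 1
G(26) = mex{1,0,1,1} = 2
G(27) = mex{2,1,2,2} = 0
G(28) = mex{0,2,0,0} = 1
G(29) = mex{1,0,1,1} = 2

2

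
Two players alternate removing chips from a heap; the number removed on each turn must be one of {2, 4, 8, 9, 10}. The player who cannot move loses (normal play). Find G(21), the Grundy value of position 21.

1

G(0) = 0
G(1) = mex{} = 0
G(2) = mex{0} = 1
G(3) = mex{0} = 1
G(4) = mex{1,0} = 2
G(5) = mex{1,0} = 2
G(6) = mex{2,1} = 0
G(7) = mex{2,1} = 0
G(8) = mex{0,2,0} = 1
G(9) = mex{0,2,0,0} = 1
G(10) = mex{1,0,1,0,0} = 2
G(11) = mex{1,0,1,1,0} = 2
G(12) = mex{2,1,2,1,1} = 0
G(13) = mex{2,1,2,2,1} = 0
G(14) = mex{0,2,0,2,2} = 1
G(15) = mex{0,2,0,0,2} = 1
G(16) = mex{1,0,1,0,0} = 2
G(17) = mex{1,0,1,1,0} = 2
G(18) = mex{2,1,2,1,1} = 0
G(19) = mex{2,1,2,2,1} = 0
G(20) = mex{0,2,0,2,2} = 1
G(21) = mex{0,2,0,0,2} = 1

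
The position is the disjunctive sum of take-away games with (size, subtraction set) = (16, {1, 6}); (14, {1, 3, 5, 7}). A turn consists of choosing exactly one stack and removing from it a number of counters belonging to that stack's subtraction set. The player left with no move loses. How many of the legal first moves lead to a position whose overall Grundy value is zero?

Stack A, S = {1, 6}:
G(0) = 0
G(1) = mex{0} = 1
G(2) = mex{1} = 0
G(3) = mex{0} = 1
G(4) = mex{1} = 0
G(5) = mex{0} = 1
G(6) = mex{1,0} = 2
G(7) = mex{2,1} = 0
G(8) = mex{0,0} = 1
G(9) = mex{1,1} = 0
G(10) = mex{0,0} = 1
G(11) = mex{1,1} = 0
G(12) = mex{0,2} = 1
G(13) = mex{1,0} = 2
G(14) = mex{2,1} = 0
G(15) = mex{0,0} = 1
G(16) = mex{1,1} = 0
G_A(16) = 0.
Stack B, S = {1, 3, 5, 7}:
n :  0  1  2  3  4  5  6  7  8  9 10 11 12 13 14
G :  0  1  0  1  0  1  0  1  0  1  0  1  0  1  0
G_B(14) = 0.
Combined Grundy value = 0 ⊕ 0 = 0.
A winning move leaves total XOR = 0, i.e. changes one component's Grundy value g to g ⊕ X where X is the current total.
Stack A: target g' = 0⊕0 = 0, but every legal move changes the Grundy value (mex property), so 0 moves.
Stack B: target g' = 0⊕0 = 0, but every legal move changes the Grundy value (mex property), so 0 moves.

0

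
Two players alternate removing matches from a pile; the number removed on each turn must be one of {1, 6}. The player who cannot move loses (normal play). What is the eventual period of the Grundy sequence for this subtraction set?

n :  0  1  2  3  4  5  6  7  8  9 10 11 12 13 14 15
G :  0  1  0  1  0  1  2  0  1  0  1  0  1  2  0  1
G(n+7) = G(n) holds for n = 0,…,5 (a full window of length max(S) = 6), so the sequence is purely periodic with period 7.

7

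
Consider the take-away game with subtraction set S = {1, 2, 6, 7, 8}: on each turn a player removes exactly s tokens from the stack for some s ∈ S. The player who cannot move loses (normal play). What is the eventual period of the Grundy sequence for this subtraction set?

12

G(0) = 0
G(1) = mex{0} = 1
G(2) = mex{1,0} = 2
G(3) = mex{2,1} = 0
G(4) = mex{0,2} = 1
G(5) = mex{1,0} = 2
G(6) = mex{2,1,0} = 3
G(7) = mex{3,2,1,0} = 4
G(8) = mex{4,3,2,1,0} = 5
G(9) = mex{5,4,0,2,1} = 3
G(10) = mex{3,5,1,0,2} = 4
G(11) = mex{4,3,2,1,0} = 5
G(12) = mex{5,4,3,2,1} = 0
G(13) = mex{0,5,4,3,2} = 1
G(14) = mex{1,0,5,4,3} = 2
G(15) = mex{2,1,3,5,4} = 0
G(16) = mex{0,2,4,3,5} = 1
G(17) = mex{1,0,5,4,3} = 2
G(18) = mex{2,1,0,5,4} = 3
G(19) = mex{3,2,1,0,5} = 4
G(20) = mex{4,3,2,1,0} = 5
G(21) = mex{5,4,0,2,1} = 3
G(22) = mex{3,5,1,0,2} = 4
G(23) = mex{4,3,2,1,0} = 5
G(24) = mex{5,4,3,2,1} = 0
G(25) = mex{0,5,4,3,2} = 1
G(n+12) = G(n) holds for n = 0,…,7 (a full window of length max(S) = 8), so the sequence is purely periodic with period 12.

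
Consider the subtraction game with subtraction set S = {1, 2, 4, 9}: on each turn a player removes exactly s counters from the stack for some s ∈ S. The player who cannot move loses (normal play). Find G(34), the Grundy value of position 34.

n :  0  1  2  3  4  5  6  7  8  9 10 11 12 13 14 15 16 17 18 19 20 21 22 23 24 25 26 27 28 29 30 31 32 33 34
G :  0  1  2  0  1  2  0  1  2  3  4  0  1  2  0  1  2  0  1  2  3  4  0  1  2  0  1  2  0  1  2  3  4  0  1

1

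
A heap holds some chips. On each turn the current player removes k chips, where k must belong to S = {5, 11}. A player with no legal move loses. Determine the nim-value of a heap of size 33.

0

G(0) = 0
G(1) = mex{} = 0
G(2) = mex{} = 0
G(3) = mex{} = 0
G(4) = mex{} = 0
G(5) = mex{0} = 1
G(6) = mex{0} = 1
G(7) = mex{0} = 1
G(8) = mex{0} = 1
G(9) = mex{0} = 1
G(10) = mex{1} = 0
G(11) = mex{1,0} = 2
G(12) = mex{1,0} = 2
G(13) = mex{1,0} = 2
G(14) = mex{1,0} = 2
G(15) = mex{0,0} = 1
G(16) = mex{2,1} = 0
G(17) = mex{2,1} = 0
G(18) = mex{2,1} = 0
G(19) = mex{2,1} = 0
G(20) = mex{1,1} = 0
G(21) = mex{0,0} = 1
G(22) = mex{0,2} = 1
G(23) = mex{0,2} = 1
G(24) = mex{0,2} = 1
G(25) = mex{0,2} = 1
G(26) = mex{1,1} = 0
G(27) = mex{1,0} = 2
G(28) = mex{1,0} = 2
G(29) = mex{1,0} = 2
G(30) = mex{1,0} = 2
G(31) = mex{0,0} = 1
G(32) = mex{2,1} = 0
G(33) = mex{2,1} = 0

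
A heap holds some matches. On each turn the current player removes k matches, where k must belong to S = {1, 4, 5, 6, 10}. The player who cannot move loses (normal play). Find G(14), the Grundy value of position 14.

G(0) = 0
G(1) = mex{0} = 1
G(2) = mex{1} = 0
G(3) = mex{0} = 1
G(4) = mex{1,0} = 2
G(5) = mex{2,1,0} = 3
G(6) = mex{3,0,1,0} = 2
G(7) = mex{2,1,0,1} = 3
G(8) = mex{3,2,1,0} = 4
G(9) = mex{4,3,2,1} = 0
G(10) = mex{0,2,3,2,0} = 1
G(11) = mex{1,3,2,3,1} = 0
G(12) = mex{0,4,3,2,0} = 1
G(13) = mex{1,0,4,3,1} = 2
G(14) = mex{2,1,0,4,2} = 3

3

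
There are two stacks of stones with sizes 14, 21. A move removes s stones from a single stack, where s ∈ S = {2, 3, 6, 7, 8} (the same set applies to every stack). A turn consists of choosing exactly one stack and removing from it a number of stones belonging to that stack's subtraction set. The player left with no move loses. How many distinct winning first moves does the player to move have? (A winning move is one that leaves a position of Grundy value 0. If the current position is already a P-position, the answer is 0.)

5

All stacks use S = {2, 3, 6, 7, 8}:
G(0) = 0
G(1) = mex{} = 0
G(2) = mex{0} = 1
G(3) = mex{0,0} = 1
G(4) = mex{1,0} = 2
G(5) = mex{1,1} = 0
G(6) = mex{2,1,0} = 3
G(7) = mex{0,2,0,0} = 1
G(8) = mex{3,0,1,0,0} = 2
G(9) = mex{1,3,1,1,0} = 2
G(10) = mex{2,1,2,1,1} = 0
G(11) = mex{2,2,0,2,1} = 3
G(12) = mex{0,2,3,0,2} = 1
G(13) = mex{3,0,1,3,0} = 2
G(14) = mex{1,3,2,1,3} = 0
G(15) = mex{2,1,2,2,1} = 0
G(16) = mex{0,2,0,2,2} = 1
G(17) = mex{0,0,3,0,2} = 1
G(18) = mex{1,0,1,3,0} = 2
G(19) = mex{1,1,2,1,3} = 0
G(20) = mex{2,1,0,2,1} = 3
G(21) = mex{0,2,0,0,2} = 1
Stack A: G(14) = 0.
Stack B: G(21) = 1.
Combined Grundy value = 0 ⊕ 1 = 1.
A winning move leaves total XOR = 0, i.e. changes one component's Grundy value g to g ⊕ X where X is the current total.
Stack A: need g' = 0⊕1 = 1. Options: 14−2→G=1, 14−3→G=3, 14−6→G=2, 14−7→G=1, 14−8→G=3. Hits: 2.
Stack B: need g' = 1⊕1 = 0. Options: 21−2→G=0, 21−3→G=2, 21−6→G=0, 21−7→G=0, 21−8→G=2. Hits: 3.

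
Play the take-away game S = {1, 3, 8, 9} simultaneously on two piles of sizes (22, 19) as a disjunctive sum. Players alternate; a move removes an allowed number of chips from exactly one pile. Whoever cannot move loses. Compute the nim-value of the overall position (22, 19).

1

All piles use S = {1, 3, 8, 9}:
G(0) = 0
G(1) = mex{0} = 1
G(2) = mex{1} = 0
G(3) = mex{0,0} = 1
G(4) = mex{1,1} = 0
G(5) = mex{0,0} = 1
G(6) = mex{1,1} = 0
G(7) = mex{0,0} = 1
G(8) = mex{1,1,0} = 2
G(9) = mex{2,0,1,0} = 3
G(10) = mex{3,1,0,1} = 2
G(11) = mex{2,2,1,0} = 3
G(12) = mex{3,3,0,1} = 2
G(13) = mex{2,2,1,0} = 3
G(14) = mex{3,3,0,1} = 2
G(15) = mex{2,2,1,0} = 3
G(16) = mex{3,3,2,1} = 0
G(17) = mex{0,2,3,2} = 1
G(18) = mex{1,3,2,3} = 0
G(19) = mex{0,0,3,2} = 1
G(20) = mex{1,1,2,3} = 0
G(21) = mex{0,0,3,2} = 1
G(22) = mex{1,1,2,3} = 0
Pile A: G(22) = 0.
Pile B: G(19) = 1.
Combined Grundy value = 0 ⊕ 1 = 1.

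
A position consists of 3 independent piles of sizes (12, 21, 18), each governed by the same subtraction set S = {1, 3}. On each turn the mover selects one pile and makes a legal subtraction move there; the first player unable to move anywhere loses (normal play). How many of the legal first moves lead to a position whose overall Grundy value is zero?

6

All piles use S = {1, 3}:
G(0) = 0
G(1) = mex{0} = 1
G(2) = mex{1} = 0
G(3) = mex{0,0} = 1
G(4) = mex{1,1} = 0
G(5) = mex{0,0} = 1
G(6) = mex{1,1} = 0
G(7) = mex{0,0} = 1
G(8) = mex{1,1} = 0
G(9) = mex{0,0} = 1
G(10) = mex{1,1} = 0
G(11) = mex{0,0} = 1
G(12) = mex{1,1} = 0
G(13) = mex{0,0} = 1
G(14) = mex{1,1} = 0
G(15) = mex{0,0} = 1
G(16) = mex{1,1} = 0
G(17) = mex{0,0} = 1
G(18) = mex{1,1} = 0
G(19) = mex{0,0} = 1
G(20) = mex{1,1} = 0
G(21) = mex{0,0} = 1
Pile A: G(12) = 0.
Pile B: G(21) = 1.
Pile C: G(18) = 0.
Combined Grundy value = 0 ⊕ 1 ⊕ 0 = 1.
A winning move leaves total XOR = 0, i.e. changes one component's Grundy value g to g ⊕ X where X is the current total.
Pile A: need g' = 0⊕1 = 1. Options: 12−1→G=1, 12−3→G=1. Hits: 2.
Pile B: need g' = 1⊕1 = 0. Options: 21−1→G=0, 21−3→G=0. Hits: 2.
Pile C: need g' = 0⊕1 = 1. Options: 18−1→G=1, 18−3→G=1. Hits: 2.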